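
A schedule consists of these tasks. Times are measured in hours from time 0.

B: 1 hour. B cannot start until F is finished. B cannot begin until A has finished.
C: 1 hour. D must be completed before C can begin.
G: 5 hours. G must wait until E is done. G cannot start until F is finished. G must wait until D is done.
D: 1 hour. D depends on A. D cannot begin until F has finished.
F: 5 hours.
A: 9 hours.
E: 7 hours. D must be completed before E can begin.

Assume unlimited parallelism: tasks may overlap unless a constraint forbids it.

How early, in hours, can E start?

10

Nothing blocks F, so it runs from hour 0 to hour 5.
A has no prerequisites, so it starts at hour 0 and finishes at hour 9.
D has to wait for A (finishes hour 9); F (finishes hour 5). The latest of these is hour 9, so D runs hour 9 to 9 + 1 = hour 10.
E waits on D (finishes hour 10), so the earliest it can start is hour 10.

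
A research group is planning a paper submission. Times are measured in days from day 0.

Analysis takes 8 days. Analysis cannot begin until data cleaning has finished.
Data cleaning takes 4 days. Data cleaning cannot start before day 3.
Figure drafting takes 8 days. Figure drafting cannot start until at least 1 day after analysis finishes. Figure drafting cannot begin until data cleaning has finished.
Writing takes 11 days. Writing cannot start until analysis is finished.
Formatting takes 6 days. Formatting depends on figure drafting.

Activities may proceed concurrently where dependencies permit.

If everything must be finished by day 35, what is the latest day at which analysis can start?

12

Formatting must finish by day 35; it takes 6 days, so it must start by 35 − 6 = day 29.
Since formatting (must start by day 29) depends on it, figure drafting must finish by day 29. Backing off its 8-day duration gives a latest start of day 21.
To finish by day 35, writing (duration 11) must start no later than day 24.
Analysis has several dependents: figure drafting (must start by day 21, minus 1-day gap → day 20); writing (must start by day 24). The earliest of those limits is day 20, so analysis must start by 20 − 8 = day 12.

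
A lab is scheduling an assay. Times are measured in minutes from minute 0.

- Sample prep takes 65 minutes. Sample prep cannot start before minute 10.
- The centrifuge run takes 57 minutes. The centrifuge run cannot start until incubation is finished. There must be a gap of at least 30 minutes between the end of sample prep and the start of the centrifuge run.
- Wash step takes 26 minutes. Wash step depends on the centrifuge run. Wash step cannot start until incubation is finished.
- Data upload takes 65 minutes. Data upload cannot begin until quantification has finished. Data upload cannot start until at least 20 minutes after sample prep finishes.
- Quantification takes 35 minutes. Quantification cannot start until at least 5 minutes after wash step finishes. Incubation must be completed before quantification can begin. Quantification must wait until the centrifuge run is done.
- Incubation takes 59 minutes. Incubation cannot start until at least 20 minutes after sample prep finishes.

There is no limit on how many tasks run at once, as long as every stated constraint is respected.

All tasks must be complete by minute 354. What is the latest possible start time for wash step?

223

Nothing follows data upload; the deadline of minute 354 is its only limit. It must start by 354 − 65 = minute 289.
Quantification must finish before data upload (must start by minute 289). With a 35-minute duration, quantification must start by 289 − 35 = minute 254.
Wash step has to be done before quantification (must start by minute 254, minus 5-minute gap → minute 249). That means finishing by minute 249, i.e. starting by 249 − 26 = minute 223.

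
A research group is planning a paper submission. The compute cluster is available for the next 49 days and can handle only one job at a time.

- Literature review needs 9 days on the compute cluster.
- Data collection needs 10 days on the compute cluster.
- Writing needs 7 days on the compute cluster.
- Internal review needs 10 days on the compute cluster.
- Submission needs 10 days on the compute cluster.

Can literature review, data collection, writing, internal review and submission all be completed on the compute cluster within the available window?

Yes

Running back to back, the jobs need 9 + 10 + 7 + 10 + 10 = 46 days on the compute cluster.
Since 46 ≤ 49, they fit within the window.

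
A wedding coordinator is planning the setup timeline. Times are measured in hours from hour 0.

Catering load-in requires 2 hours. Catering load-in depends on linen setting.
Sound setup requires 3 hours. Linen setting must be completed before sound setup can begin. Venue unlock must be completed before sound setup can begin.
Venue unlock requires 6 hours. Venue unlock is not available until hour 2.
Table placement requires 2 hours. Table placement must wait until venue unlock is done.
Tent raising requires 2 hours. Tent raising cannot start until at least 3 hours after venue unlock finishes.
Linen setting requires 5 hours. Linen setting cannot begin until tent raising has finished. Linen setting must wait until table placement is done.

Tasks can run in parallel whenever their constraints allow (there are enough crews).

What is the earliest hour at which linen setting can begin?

Venue unlock cannot begin until its own release at hour 2. It runs from hour 2 to 2 + 6 = hour 8.
After venue unlock (finishes hour 8), table placement can start at hour 8 and finishes at hour 10.
Tent raising waits on venue unlock (finishes hour 8, plus 3-hour gap → hour 11), so it starts at hour 11 and finishes at 11 + 2 = hour 13.
Linen setting waits on tent raising (finishes hour 13); table placement (finishes hour 10). The latest of these is hour 13, which is the earliest linen setting can start.

13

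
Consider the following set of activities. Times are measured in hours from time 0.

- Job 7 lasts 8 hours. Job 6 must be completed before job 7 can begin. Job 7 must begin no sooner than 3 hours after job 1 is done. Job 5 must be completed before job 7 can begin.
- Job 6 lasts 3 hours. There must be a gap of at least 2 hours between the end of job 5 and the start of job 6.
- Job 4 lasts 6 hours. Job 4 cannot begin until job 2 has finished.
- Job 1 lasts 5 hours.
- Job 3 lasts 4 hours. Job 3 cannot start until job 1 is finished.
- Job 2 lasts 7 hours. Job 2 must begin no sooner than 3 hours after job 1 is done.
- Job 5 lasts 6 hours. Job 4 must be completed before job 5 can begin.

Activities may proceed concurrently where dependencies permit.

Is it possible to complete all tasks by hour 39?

No

Job 1 can start immediately at hour 0; it finishes at hour 5.
After job 1 (finishes hour 5), job 3 can start at hour 5 and finishes at hour 9.
Job 2 cannot begin until job 1 (finishes hour 5, plus 3-hour gap → hour 8). It runs from hour 8 to 8 + 7 = hour 15.
Job 4 cannot begin until job 2 (finishes hour 15). It runs from hour 15 to 15 + 6 = hour 21.
Job 5 cannot begin until job 4 (finishes hour 21). It runs from hour 21 to 21 + 6 = hour 27.
Job 6 cannot begin until job 5 (finishes hour 27, plus 2-hour gap → hour 29). It runs from hour 29 to 29 + 3 = hour 32.
Job 7 needs all of job 6 (finishes hour 32); job 1 (finishes hour 5, plus 3-hour gap → hour 8); job 5 (finishes hour 27). That puts its earliest start at hour 32; it finishes at 32 + 8 = hour 40.
The earliest everything can be done is hour 40, which is after the deadline of 39, so it is not possible.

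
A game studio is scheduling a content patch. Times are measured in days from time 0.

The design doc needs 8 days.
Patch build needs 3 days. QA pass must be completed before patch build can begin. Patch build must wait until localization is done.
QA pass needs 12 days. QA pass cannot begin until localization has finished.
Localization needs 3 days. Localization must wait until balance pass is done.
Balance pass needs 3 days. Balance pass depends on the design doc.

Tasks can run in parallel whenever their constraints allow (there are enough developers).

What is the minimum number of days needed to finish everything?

Nothing blocks the design doc, so it runs from day 0 to day 8.
Balance pass cannot begin until the design doc (finishes day 8). It runs from day 8 to 8 + 3 = day 11.
Localization waits on balance pass (finishes day 11), so it starts at day 11 and finishes at 11 + 3 = day 14.
QA pass cannot begin until localization (finishes day 14). It runs from day 14 to 14 + 12 = day 26.
For patch build: QA pass (finishes day 26); localization (finishes day 14). Taking the maximum gives a start of day 26, and it finishes at 26 + 3 = day 29.
All tasks are finished once the last one completes. Finish times: The design doc at 8, Balance pass at 11, Localization at 14, QA pass at 26, Patch build at 29. The latest is day 29.

29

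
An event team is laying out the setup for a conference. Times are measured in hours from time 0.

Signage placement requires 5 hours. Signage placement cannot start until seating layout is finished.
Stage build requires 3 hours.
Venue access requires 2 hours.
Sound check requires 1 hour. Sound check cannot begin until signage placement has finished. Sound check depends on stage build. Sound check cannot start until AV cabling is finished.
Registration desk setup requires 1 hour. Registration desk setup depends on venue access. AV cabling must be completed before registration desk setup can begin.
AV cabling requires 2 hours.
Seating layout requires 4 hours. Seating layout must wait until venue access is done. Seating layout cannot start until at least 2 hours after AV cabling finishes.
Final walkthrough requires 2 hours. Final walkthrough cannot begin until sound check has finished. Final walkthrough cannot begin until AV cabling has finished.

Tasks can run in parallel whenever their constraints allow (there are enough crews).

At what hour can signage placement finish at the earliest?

13

AV cabling has no prerequisites, so it starts at hour 0 and finishes at hour 2.
Nothing blocks venue access, so it runs from hour 0 to hour 2.
Seating layout needs all of venue access (finishes hour 2); AV cabling (finishes hour 2, plus 2-hour gap → hour 4). That puts its earliest start at hour 4; it finishes at 4 + 4 = hour 8.
Signage placement cannot begin until seating layout (finishes hour 8). It runs from hour 8 to 8 + 5 = hour 13.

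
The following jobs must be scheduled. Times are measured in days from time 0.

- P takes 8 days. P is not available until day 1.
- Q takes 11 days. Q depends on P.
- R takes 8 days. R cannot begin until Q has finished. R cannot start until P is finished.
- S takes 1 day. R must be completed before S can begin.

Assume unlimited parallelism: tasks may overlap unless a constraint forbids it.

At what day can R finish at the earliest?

P cannot begin until its own release at day 1. It runs from day 1 to 1 + 8 = day 9.
Q cannot begin until P (finishes day 9). It runs from day 9 to 9 + 11 = day 20.
For R: Q (finishes day 20); P (finishes day 9). Taking the maximum gives a start of day 20, and it finishes at 20 + 8 = day 28.

28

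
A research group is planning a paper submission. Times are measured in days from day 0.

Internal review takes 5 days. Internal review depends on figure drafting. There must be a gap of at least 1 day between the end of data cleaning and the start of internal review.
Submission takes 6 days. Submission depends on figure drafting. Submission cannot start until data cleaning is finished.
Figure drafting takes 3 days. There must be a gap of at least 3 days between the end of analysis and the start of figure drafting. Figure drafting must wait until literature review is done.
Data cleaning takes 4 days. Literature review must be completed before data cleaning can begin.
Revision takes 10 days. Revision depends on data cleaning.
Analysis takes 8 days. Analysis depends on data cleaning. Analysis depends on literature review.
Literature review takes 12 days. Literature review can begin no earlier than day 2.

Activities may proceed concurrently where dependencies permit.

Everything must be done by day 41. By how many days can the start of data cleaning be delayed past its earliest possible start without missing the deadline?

3

Literature review waits on its own release at day 2, so it starts at day 2 and finishes at 2 + 12 = day 14.
After literature review (finishes day 14), data cleaning can start at day 14 and finishes at day 18.

Working backward from the deadline:
To finish by day 41, internal review (duration 5) must start no later than day 36.
Submission must finish by day 41; it takes 6 days, so it must start by 41 − 6 = day 35.
Figure drafting must finish in time for internal review (must start by day 36); submission (must start by day 35). The tightest is day 35, so figure drafting must start by 35 − 3 = day 32.
Since figure drafting (must start by day 32, minus 3-day gap → day 29) depends on it, analysis must finish by day 29. Backing off its 8-day duration gives a latest start of day 21.
Revision must finish by day 41; it takes 10 days, so it must start by 41 − 10 = day 31.
Data cleaning feeds analysis (must start by day 21); internal review (must start by day 36, minus 1-day gap → day 35); revision (must start by day 31); submission (must start by day 35). Taking the minimum, data cleaning must finish by day 21 and start by 21 − 4 = day 17.
So data cleaning can start as early as day 14 and as late as day 17, giving 17 − 14 = 3 days of slack.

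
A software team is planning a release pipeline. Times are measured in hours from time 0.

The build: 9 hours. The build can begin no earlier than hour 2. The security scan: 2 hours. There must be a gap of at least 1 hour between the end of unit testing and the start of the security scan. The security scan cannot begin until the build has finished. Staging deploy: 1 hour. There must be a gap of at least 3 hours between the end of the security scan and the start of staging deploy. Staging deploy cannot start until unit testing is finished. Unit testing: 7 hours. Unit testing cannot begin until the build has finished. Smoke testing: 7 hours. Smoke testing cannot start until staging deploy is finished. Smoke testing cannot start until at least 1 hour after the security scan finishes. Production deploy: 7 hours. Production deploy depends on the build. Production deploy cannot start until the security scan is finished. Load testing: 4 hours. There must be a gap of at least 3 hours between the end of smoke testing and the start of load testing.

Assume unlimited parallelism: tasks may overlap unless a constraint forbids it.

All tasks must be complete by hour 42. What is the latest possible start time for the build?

Load testing has no dependents, so it just needs to finish by hour 42. Starting by 42 − 4 = hour 38 achieves that.
Smoke testing must finish before load testing (must start by hour 38, minus 3-hour gap → hour 35). With a 7-hour duration, smoke testing must start by 35 − 7 = hour 28.
Since smoke testing (must start by hour 28) depends on it, staging deploy must finish by hour 28. Backing off its 1-hour duration gives a latest start of hour 27.
Production deploy has no dependents, so it just needs to finish by hour 42. Starting by 42 − 7 = hour 35 achieves that.
The security scan feeds staging deploy (must start by hour 27, minus 3-hour gap → hour 24); smoke testing (must start by hour 28, minus 1-hour gap → hour 27); production deploy (must start by hour 35). Taking the minimum, the security scan must finish by hour 24 and start by 24 − 2 = hour 22.
Unit testing must finish in time for the security scan (must start by hour 22, minus 1-hour gap → hour 21); staging deploy (must start by hour 27). The tightest is hour 21, so unit testing must start by 21 − 7 = hour 14.
The build must finish in time for unit testing (must start by hour 14); the security scan (must start by hour 22); production deploy (must start by hour 35). The tightest is hour 14, so the build must start by 14 − 9 = hour 5.

5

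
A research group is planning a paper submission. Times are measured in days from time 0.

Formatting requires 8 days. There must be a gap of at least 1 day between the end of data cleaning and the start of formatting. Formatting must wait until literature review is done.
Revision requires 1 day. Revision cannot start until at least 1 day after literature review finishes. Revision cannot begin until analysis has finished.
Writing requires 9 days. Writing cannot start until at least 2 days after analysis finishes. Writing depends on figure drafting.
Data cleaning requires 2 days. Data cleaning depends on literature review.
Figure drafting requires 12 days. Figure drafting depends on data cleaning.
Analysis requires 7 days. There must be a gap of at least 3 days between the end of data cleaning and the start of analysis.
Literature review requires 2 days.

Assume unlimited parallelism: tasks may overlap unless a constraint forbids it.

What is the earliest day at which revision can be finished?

15

Literature review can start immediately at day 0; it finishes at day 2.
Data cleaning cannot begin until literature review (finishes day 2). It runs from day 2 to 2 + 2 = day 4.
Analysis waits on data cleaning (finishes day 4, plus 3-day gap → day 7), so it starts at day 7 and finishes at 7 + 7 = day 14.
Revision has to wait for literature review (finishes day 2, plus 1-day gap → day 3); analysis (finishes day 14). The latest of these is day 14, so revision runs day 14 to 14 + 1 = day 15.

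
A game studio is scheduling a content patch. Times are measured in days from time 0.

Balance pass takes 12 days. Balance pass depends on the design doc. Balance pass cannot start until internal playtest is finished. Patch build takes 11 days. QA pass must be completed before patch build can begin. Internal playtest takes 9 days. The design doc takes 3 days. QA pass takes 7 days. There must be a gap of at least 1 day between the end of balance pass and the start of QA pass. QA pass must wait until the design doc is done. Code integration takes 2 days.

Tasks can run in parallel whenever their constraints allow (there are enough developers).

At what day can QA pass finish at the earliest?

Internal playtest can start immediately at day 0; it finishes at day 9.
The design doc has no prerequisites, so it starts at day 0 and finishes at day 3.
For balance pass: the design doc (finishes day 3); internal playtest (finishes day 9). Taking the maximum gives a start of day 9, and it finishes at 9 + 12 = day 21.
QA pass has to wait for balance pass (finishes day 21, plus 1-day gap → day 22); the design doc (finishes day 3). The latest of these is day 22, so QA pass runs day 22 to 22 + 7 = day 29.

29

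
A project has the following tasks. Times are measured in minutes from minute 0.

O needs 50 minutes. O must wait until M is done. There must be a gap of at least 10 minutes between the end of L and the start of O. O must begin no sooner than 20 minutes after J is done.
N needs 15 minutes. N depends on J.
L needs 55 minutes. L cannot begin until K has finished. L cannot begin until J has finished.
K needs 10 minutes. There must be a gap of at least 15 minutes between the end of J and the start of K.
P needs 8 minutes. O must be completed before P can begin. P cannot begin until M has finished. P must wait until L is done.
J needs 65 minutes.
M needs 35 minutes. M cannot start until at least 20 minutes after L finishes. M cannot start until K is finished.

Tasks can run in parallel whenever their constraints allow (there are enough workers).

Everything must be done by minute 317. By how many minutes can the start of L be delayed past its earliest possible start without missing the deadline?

J can start immediately at minute 0; it finishes at minute 65.
K waits on J (finishes minute 65, plus 15-minute gap → minute 80), so it starts at minute 80 and finishes at 80 + 10 = minute 90.
For L: K (finishes minute 90); J (finishes minute 65). Taking the maximum gives a start of minute 90, and it finishes at 90 + 55 = minute 145.

Working backward from the deadline:
Nothing follows P; the deadline of minute 317 is its only limit. It must start by 317 − 8 = minute 309.
O feeds into P (must start by minute 309); so O must finish by minute 309 and therefore start by minute 259.
For M: O (must start by minute 259); P (must start by minute 309). The most restrictive is minute 259; with a 35-minute duration, M must start by minute 224.
L has several dependents: M (must start by minute 224, minus 20-minute gap → minute 204); O (must start by minute 259, minus 10-minute gap → minute 249); P (must start by minute 309). The earliest of those limits is minute 204, so L must start by 204 − 55 = minute 149.
So L can start as early as minute 90 and as late as minute 149, giving 149 − 90 = 59 minutes of slack.

59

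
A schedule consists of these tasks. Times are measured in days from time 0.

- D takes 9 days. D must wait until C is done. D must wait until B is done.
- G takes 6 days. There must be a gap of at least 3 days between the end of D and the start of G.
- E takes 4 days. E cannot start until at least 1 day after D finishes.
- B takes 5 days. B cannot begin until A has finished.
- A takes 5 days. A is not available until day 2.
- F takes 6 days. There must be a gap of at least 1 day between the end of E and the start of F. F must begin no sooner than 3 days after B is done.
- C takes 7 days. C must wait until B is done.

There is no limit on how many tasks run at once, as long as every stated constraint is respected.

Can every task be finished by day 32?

A cannot begin until its own release at day 2. It runs from day 2 to 2 + 5 = day 7.
B cannot begin until A (finishes day 7). It runs from day 7 to 7 + 5 = day 12.
C cannot begin until B (finishes day 12). It runs from day 12 to 12 + 7 = day 19.
For D: C (finishes day 19); B (finishes day 12). Taking the maximum gives a start of day 19, and it finishes at 19 + 9 = day 28.
G waits on D (finishes day 28, plus 3-day gap → day 31), so it starts at day 31 and finishes at 31 + 6 = day 37.
After D (finishes day 28, plus 1-day gap → day 29), E can start at day 29 and finishes at day 33.
F needs all of E (finishes day 33, plus 1-day gap → day 34); B (finishes day 12, plus 3-day gap → day 15). That puts its earliest start at day 34; it finishes at 34 + 6 = day 40.
The earliest everything can be done is day 40, which is after the deadline of 32, so it is not possible.

No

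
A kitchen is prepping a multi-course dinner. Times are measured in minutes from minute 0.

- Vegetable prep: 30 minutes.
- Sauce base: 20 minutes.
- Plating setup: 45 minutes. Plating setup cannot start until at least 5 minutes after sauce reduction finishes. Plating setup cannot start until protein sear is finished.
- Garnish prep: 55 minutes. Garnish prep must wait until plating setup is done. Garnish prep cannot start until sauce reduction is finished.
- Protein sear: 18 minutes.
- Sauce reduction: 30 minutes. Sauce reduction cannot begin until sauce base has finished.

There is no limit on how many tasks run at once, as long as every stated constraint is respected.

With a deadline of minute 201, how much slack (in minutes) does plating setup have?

Protein sear can start immediately at minute 0; it finishes at minute 18.
Sauce base has no prerequisites, so it starts at minute 0 and finishes at minute 20.
After sauce base (finishes minute 20), sauce reduction can start at minute 20 and finishes at minute 50.
Plating setup cannot start until sauce reduction (finishes minute 50, plus 5-minute gap → minute 55); protein sear (finishes minute 18). The controlling bound is minute 55, so plating setup finishes at 55 + 45 = minute 100.

Working backward from the deadline:
Garnish prep must finish by minute 201; it takes 55 minutes, so it must start by 201 − 55 = minute 146.
Plating setup has to be done before garnish prep (must start by minute 146). That means finishing by minute 146, i.e. starting by 146 − 45 = minute 101.
So plating setup can start as early as minute 55 and as late as minute 101, giving 101 − 55 = 46 minutes of slack.

46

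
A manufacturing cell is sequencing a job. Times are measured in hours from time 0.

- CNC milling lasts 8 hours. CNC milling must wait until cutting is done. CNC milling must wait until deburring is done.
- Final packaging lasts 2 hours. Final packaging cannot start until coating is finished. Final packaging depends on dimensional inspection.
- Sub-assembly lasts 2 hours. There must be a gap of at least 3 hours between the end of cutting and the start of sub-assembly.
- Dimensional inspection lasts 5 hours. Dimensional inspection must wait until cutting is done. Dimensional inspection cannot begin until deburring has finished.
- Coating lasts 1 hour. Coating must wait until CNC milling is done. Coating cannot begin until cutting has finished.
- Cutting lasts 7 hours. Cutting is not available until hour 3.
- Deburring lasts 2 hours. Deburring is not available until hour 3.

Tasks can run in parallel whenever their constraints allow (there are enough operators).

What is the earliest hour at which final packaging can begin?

19

Deburring cannot begin until its own release at hour 3. It runs from hour 3 to 3 + 2 = hour 5.
Cutting cannot begin until its own release at hour 3. It runs from hour 3 to 3 + 7 = hour 10.
Dimensional inspection cannot start until cutting (finishes hour 10); deburring (finishes hour 5). The controlling bound is hour 10, so dimensional inspection finishes at 10 + 5 = hour 15.
CNC milling needs all of cutting (finishes hour 10); deburring (finishes hour 5). That puts its earliest start at hour 10; it finishes at 10 + 8 = hour 18.
Coating has to wait for CNC milling (finishes hour 18); cutting (finishes hour 10). The latest of these is hour 18, so coating runs hour 18 to 18 + 1 = hour 19.
Final packaging waits on coating (finishes hour 19); dimensional inspection (finishes hour 15). The latest of these is hour 19, which is the earliest final packaging can start.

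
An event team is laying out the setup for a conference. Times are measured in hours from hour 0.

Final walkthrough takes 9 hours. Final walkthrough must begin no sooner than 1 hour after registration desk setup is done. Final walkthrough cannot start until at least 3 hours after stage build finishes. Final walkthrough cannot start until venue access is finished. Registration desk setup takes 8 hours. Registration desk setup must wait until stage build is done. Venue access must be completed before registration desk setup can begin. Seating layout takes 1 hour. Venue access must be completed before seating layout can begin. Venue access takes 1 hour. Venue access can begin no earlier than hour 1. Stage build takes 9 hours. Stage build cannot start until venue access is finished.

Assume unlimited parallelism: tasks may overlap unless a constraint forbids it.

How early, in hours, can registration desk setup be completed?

Venue access waits on its own release at hour 1, so it starts at hour 1 and finishes at 1 + 1 = hour 2.
Stage build cannot begin until venue access (finishes hour 2). It runs from hour 2 to 2 + 9 = hour 11.
For registration desk setup: stage build (finishes hour 11); venue access (finishes hour 2). Taking the maximum gives a start of hour 11, and it finishes at 11 + 8 = hour 19.

19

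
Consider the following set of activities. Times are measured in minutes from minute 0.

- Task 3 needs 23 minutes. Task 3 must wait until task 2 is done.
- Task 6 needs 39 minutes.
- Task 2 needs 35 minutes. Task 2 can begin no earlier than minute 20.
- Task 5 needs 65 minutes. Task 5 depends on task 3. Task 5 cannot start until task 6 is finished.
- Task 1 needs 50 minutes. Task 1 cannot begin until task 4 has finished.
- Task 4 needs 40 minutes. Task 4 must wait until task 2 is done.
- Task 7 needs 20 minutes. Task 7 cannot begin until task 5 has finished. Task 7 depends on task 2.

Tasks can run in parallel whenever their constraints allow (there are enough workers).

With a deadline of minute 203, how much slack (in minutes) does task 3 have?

40

Task 2 waits on its own release at minute 20, so it starts at minute 20 and finishes at 20 + 35 = minute 55.
Task 3 cannot begin until task 2 (finishes minute 55). It runs from minute 55 to 55 + 23 = minute 78.

Working backward from the deadline:
Task 7 must finish by minute 203; it takes 20 minutes, so it must start by 203 − 20 = minute 183.
Task 5 must finish before task 7 (must start by minute 183). With a 65-minute duration, task 5 must start by 183 − 65 = minute 118.
Task 3 must finish before task 5 (must start by minute 118). With a 23-minute duration, task 3 must start by 118 − 23 = minute 95.
So task 3 can start as early as minute 55 and as late as minute 95, giving 95 − 55 = 40 minutes of slack.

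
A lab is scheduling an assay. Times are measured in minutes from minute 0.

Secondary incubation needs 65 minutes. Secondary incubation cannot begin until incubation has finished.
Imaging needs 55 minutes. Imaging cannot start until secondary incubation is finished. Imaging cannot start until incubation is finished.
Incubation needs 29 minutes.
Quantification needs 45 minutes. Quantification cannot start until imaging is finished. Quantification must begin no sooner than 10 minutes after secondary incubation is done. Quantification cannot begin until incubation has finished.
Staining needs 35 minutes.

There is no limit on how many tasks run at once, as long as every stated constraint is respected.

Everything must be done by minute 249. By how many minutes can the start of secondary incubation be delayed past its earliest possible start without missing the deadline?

Incubation can start immediately at minute 0; it finishes at minute 29.
Secondary incubation waits on incubation (finishes minute 29), so it starts at minute 29 and finishes at 29 + 65 = minute 94.

Working backward from the deadline:
To finish by minute 249, quantification (duration 45) must start no later than minute 204.
Imaging must finish before quantification (must start by minute 204). With a 55-minute duration, imaging must start by 204 − 55 = minute 149.
For secondary incubation: imaging (must start by minute 149); quantification (must start by minute 204, minus 10-minute gap → minute 194). The most restrictive is minute 149; with a 65-minute duration, secondary incubation must start by minute 84.
So secondary incubation can start as early as minute 29 and as late as minute 84, giving 84 − 29 = 55 minutes of slack.

55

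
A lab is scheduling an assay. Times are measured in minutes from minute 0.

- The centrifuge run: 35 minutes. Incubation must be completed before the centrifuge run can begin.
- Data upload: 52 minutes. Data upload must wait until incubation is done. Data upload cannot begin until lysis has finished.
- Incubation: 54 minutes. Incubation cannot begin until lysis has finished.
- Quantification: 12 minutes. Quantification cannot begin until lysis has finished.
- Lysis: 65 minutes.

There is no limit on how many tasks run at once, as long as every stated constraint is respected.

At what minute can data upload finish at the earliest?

171

Lysis can start immediately at minute 0; it finishes at minute 65.
After lysis (finishes minute 65), incubation can start at minute 65 and finishes at minute 119.
Data upload cannot start until incubation (finishes minute 119); lysis (finishes minute 65). The controlling bound is minute 119, so data upload finishes at 119 + 52 = minute 171.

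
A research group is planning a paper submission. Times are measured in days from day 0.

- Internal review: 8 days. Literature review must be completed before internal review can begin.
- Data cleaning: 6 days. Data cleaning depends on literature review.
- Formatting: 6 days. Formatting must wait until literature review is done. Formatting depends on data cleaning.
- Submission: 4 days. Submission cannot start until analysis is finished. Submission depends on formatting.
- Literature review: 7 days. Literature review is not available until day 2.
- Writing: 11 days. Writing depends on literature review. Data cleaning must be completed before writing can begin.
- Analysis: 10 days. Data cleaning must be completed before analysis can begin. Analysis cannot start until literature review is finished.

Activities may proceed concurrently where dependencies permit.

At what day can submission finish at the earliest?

29

Literature review waits on its own release at day 2, so it starts at day 2 and finishes at 2 + 7 = day 9.
After literature review (finishes day 9), data cleaning can start at day 9 and finishes at day 15.
Formatting cannot start until literature review (finishes day 9); data cleaning (finishes day 15). The controlling bound is day 15, so formatting finishes at 15 + 6 = day 21.
Analysis has to wait for data cleaning (finishes day 15); literature review (finishes day 9). The latest of these is day 15, so analysis runs day 15 to 15 + 10 = day 25.
For submission: analysis (finishes day 25); formatting (finishes day 21). Taking the maximum gives a start of day 25, and it finishes at 25 + 4 = day 29.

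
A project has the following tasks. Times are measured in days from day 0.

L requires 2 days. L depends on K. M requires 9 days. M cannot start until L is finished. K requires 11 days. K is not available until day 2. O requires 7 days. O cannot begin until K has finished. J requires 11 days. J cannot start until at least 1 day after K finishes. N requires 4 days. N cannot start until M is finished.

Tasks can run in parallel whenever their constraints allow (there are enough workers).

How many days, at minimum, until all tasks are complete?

K cannot begin until its own release at day 2. It runs from day 2 to 2 + 11 = day 13.
After K (finishes day 13), O can start at day 13 and finishes at day 20.
L cannot begin until K (finishes day 13). It runs from day 13 to 13 + 2 = day 15.
After L (finishes day 15), M can start at day 15 and finishes at day 24.
N cannot begin until M (finishes day 24). It runs from day 24 to 24 + 4 = day 28.
J cannot begin until K (finishes day 13, plus 1-day gap → day 14). It runs from day 14 to 14 + 11 = day 25.
All tasks are finished once the last one completes. Finish times: J at 25, K at 13, L at 15, M at 24, N at 28, O at 20. The latest is day 28.

28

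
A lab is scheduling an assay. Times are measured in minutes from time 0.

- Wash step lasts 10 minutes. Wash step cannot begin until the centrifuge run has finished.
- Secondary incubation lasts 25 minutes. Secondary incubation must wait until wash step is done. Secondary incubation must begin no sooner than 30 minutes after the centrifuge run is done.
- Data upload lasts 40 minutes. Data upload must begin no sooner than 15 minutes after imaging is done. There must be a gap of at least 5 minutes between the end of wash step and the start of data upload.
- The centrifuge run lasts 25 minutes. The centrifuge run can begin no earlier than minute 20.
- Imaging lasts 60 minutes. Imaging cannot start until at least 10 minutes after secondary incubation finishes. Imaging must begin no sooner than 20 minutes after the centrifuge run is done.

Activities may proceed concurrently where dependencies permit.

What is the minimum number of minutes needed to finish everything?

After its own release at minute 20, the centrifuge run can start at minute 20 and finishes at minute 45.
Wash step cannot begin until the centrifuge run (finishes minute 45). It runs from minute 45 to 45 + 10 = minute 55.
For secondary incubation: wash step (finishes minute 55); the centrifuge run (finishes minute 45, plus 30-minute gap → minute 75). Taking the maximum gives a start of minute 75, and it finishes at 75 + 25 = minute 100.
Imaging needs all of secondary incubation (finishes minute 100, plus 10-minute gap → minute 110); the centrifuge run (finishes minute 45, plus 20-minute gap → minute 65). That puts its earliest start at minute 110; it finishes at 110 + 60 = minute 170.
For data upload: imaging (finishes minute 170, plus 15-minute gap → minute 185); wash step (finishes minute 55, plus 5-minute gap → minute 60). Taking the maximum gives a start of minute 185, and it finishes at 185 + 40 = minute 225.
All tasks are finished once the last one completes. Finish times: The centrifuge run at 45, Wash step at 55, Secondary incubation at 100, Imaging at 170, Data upload at 225. The latest is minute 225.

225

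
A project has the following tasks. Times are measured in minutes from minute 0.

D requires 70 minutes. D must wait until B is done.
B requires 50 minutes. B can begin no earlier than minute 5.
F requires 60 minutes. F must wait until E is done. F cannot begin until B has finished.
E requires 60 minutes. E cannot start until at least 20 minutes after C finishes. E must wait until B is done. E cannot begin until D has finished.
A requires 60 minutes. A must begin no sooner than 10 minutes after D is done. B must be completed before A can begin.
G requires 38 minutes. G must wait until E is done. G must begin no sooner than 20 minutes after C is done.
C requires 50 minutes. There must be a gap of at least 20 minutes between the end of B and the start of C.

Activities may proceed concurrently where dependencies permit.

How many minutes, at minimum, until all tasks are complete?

265

After its own release at minute 5, B can start at minute 5 and finishes at minute 55.
After B (finishes minute 55), D can start at minute 55 and finishes at minute 125.
A cannot start until D (finishes minute 125, plus 10-minute gap → minute 135); B (finishes minute 55). The controlling bound is minute 135, so A finishes at 135 + 60 = minute 195.
After B (finishes minute 55, plus 20-minute gap → minute 75), C can start at minute 75 and finishes at minute 125.
E needs all of C (finishes minute 125, plus 20-minute gap → minute 145); B (finishes minute 55); D (finishes minute 125). That puts its earliest start at minute 145; it finishes at 145 + 60 = minute 205.
G needs all of E (finishes minute 205); C (finishes minute 125, plus 20-minute gap → minute 145). That puts its earliest start at minute 205; it finishes at 205 + 38 = minute 243.
F needs all of E (finishes minute 205); B (finishes minute 55). That puts its earliest start at minute 205; it finishes at 205 + 60 = minute 265.
All tasks are finished once the last one completes. Finish times: A at 195, B at 55, C at 125, D at 125, E at 205, F at 265, G at 243. The latest is minute 265.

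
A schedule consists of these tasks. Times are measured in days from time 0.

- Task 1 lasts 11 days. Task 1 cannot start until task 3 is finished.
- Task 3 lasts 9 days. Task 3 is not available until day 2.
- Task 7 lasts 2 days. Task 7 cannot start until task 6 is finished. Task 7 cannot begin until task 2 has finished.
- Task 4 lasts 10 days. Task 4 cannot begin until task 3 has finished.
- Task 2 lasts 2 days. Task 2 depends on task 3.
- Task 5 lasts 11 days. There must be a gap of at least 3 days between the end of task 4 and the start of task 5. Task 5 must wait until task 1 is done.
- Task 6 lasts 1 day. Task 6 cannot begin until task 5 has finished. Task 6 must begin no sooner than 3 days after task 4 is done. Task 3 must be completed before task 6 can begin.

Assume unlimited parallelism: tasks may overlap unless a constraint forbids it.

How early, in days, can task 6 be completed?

36

After its own release at day 2, task 3 can start at day 2 and finishes at day 11.
After task 3 (finishes day 11), task 4 can start at day 11 and finishes at day 21.
After task 3 (finishes day 11), task 1 can start at day 11 and finishes at day 22.
For task 5: task 4 (finishes day 21, plus 3-day gap → day 24); task 1 (finishes day 22). Taking the maximum gives a start of day 24, and it finishes at 24 + 11 = day 35.
Task 6 has to wait for task 5 (finishes day 35); task 4 (finishes day 21, plus 3-day gap → day 24); task 3 (finishes day 11). The latest of these is day 35, so task 6 runs day 35 to 35 + 1 = day 36.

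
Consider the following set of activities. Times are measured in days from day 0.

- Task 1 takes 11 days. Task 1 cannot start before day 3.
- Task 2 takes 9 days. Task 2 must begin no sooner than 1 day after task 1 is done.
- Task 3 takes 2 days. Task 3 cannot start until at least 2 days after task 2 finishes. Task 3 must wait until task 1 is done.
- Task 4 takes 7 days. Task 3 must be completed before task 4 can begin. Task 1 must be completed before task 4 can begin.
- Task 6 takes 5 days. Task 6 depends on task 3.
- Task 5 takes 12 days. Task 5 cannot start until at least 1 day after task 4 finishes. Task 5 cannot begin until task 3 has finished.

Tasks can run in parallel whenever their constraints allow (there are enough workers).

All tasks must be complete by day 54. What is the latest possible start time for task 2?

Nothing follows task 5; the deadline of day 54 is its only limit. It must start by 54 − 12 = day 42.
Task 4 must finish before task 5 (must start by day 42, minus 1-day gap → day 41). With a 7-day duration, task 4 must start by 41 − 7 = day 34.
Nothing follows task 6; the deadline of day 54 is its only limit. It must start by 54 − 5 = day 49.
Task 3 must finish in time for task 4 (must start by day 34); task 5 (must start by day 42); task 6 (must start by day 49). The tightest is day 34, so task 3 must start by 34 − 2 = day 32.
Task 2 must finish before task 3 (must start by day 32, minus 2-day gap → day 30). With a 9-day duration, task 2 must start by 30 − 9 = day 21.

21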